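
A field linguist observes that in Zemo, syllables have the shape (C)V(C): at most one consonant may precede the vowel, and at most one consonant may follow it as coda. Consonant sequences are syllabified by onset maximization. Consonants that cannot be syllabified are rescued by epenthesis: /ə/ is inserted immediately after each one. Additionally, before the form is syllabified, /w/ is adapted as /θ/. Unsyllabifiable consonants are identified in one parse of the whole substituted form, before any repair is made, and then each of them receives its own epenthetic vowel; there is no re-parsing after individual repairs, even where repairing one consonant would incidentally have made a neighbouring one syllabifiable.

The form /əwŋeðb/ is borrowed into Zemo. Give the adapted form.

Substitution: /w/ → /θ/, giving /əθŋeðb/.
Under (C)V(C), the unsyllabifiable consonants are /b/ (at most one coda consonant is licensed; onsets are limited to one consonant).
Inserting the epenthetic vowel yields /b/ → /bə/.

əθŋeðbə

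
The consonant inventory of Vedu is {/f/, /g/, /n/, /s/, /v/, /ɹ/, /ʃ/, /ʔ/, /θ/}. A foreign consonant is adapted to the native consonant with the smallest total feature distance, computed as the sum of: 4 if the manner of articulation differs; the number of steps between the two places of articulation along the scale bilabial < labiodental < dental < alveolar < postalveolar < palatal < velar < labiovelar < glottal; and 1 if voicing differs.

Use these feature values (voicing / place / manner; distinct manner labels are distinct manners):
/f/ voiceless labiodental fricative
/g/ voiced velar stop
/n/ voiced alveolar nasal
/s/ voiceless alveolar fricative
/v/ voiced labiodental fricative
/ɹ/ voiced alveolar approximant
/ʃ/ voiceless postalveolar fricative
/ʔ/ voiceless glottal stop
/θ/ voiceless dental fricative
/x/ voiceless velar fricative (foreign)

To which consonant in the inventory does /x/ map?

ʃ

/ʃ/ is closest: same manner (fricative), place distance 2 (velar→postalveolar), same voicing; total 2. Next closest is /s/ at distance 3.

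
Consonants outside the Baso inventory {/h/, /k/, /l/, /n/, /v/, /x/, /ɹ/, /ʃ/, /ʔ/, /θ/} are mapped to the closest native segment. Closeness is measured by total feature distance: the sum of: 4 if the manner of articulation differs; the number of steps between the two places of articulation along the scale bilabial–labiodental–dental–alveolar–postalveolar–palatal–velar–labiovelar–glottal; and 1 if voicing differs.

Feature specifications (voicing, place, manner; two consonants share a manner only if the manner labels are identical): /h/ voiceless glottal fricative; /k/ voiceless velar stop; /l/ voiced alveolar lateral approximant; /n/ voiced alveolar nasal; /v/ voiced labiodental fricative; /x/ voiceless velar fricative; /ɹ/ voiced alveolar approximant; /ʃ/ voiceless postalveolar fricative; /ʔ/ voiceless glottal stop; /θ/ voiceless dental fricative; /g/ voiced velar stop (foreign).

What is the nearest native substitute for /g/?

/k/ is closest: same manner (stop), place distance 0 (velar→velar), voicing differs (+1); total 1. Next closest is /ʔ/ at distance 3.

k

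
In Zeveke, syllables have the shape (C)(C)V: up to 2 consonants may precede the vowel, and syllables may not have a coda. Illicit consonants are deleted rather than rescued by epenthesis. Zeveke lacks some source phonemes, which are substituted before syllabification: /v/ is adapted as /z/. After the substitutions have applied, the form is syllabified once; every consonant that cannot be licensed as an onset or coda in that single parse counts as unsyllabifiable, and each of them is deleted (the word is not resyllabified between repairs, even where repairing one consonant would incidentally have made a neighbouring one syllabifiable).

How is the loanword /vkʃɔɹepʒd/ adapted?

kʃɔɹe

Substitution: /v/ → /z/, giving /zkʃɔɹepʒd/.
Syllabifying with onset maximization leaves /z/, /p/, /ʒ/, /d/ stranded (no codas are permitted; onsets may contain at most 2 consonants).
Each unlicensed consonant is deleted: /z/, /p/, /ʒ/, /d/.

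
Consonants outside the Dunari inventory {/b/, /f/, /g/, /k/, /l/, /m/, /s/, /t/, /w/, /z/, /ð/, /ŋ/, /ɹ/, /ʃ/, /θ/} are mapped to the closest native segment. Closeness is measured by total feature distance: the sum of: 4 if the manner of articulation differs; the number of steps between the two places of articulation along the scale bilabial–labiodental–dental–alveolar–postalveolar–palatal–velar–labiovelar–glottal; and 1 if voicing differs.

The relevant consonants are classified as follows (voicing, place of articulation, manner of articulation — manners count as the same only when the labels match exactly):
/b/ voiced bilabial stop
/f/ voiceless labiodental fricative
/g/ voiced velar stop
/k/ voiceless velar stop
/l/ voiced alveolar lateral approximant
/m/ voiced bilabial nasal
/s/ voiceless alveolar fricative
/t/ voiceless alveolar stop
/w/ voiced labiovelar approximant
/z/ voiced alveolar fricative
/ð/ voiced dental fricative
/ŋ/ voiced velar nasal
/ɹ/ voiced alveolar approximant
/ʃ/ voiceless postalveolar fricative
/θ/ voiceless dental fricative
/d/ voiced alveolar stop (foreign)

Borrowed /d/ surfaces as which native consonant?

/t/ is closest: same manner (stop), place distance 0 (alveolar→alveolar), voicing differs (+1); total 1. Next closest is /b/ at distance 3.

t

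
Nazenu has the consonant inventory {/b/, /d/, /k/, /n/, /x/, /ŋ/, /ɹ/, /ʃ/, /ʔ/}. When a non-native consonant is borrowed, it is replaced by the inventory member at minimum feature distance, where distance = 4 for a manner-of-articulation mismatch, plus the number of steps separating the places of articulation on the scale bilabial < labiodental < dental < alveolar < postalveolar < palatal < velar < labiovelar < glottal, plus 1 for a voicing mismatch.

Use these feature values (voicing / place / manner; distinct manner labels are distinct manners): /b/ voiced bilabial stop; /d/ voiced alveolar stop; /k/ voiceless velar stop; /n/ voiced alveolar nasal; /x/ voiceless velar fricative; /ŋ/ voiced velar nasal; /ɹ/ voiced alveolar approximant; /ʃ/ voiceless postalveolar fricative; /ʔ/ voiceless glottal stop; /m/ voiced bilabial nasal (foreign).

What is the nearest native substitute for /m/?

n

/n/ is closest: same manner (nasal), place distance 3 (bilabial→alveolar), same voicing; total 3. Next closest is /b/ at distance 4.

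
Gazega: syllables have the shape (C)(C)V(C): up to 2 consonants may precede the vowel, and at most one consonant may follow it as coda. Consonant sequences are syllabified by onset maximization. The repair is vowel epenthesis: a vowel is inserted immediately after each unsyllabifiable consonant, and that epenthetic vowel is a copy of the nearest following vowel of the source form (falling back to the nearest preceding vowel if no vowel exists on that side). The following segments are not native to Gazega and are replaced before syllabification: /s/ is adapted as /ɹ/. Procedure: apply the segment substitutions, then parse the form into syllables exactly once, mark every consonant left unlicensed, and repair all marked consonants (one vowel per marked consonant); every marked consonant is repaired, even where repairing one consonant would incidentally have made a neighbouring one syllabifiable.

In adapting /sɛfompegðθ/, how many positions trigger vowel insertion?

2

After substitution the input is /ɹɛfompegðθ/.
The unsyllabifiable consonants are /ð/, /θ/; each receives one epenthetic vowel.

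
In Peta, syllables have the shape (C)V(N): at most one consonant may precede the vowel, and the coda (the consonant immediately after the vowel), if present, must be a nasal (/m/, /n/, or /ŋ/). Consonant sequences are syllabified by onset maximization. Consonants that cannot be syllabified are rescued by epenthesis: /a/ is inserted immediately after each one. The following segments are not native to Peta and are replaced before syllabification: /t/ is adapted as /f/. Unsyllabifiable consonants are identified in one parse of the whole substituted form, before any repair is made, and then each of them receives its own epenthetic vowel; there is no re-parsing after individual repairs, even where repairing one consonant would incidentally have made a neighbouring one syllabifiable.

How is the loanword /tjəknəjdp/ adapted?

Substitution: /t/ → /f/, giving /fjəknəjdp/.
The consonants /f/, /k/, /j/, /d/, /p/ cannot be parsed into a legal (C)V(N) syllable (only a nasal (/m/, /n/, or /ŋ/) is licensed in coda position; onsets are limited to one consonant).
Inserting the epenthetic vowel yields /f/ → /fa/, /k/ → /ka/, /j/ → /ja/, /d/ → /da/, /p/ → /pa/.

fajəkanəjadapa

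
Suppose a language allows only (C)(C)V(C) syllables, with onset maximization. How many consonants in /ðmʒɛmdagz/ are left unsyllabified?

Under (C)(C)V(C), the unsyllabifiable consonants are /ð/, /z/ (at most one coda consonant is licensed; onsets may contain at most 2 consonants).

2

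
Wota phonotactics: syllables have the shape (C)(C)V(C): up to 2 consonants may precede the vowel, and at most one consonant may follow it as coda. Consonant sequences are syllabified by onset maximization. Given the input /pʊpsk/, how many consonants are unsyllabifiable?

Syllabifying with onset maximization leaves /s/, /k/ stranded (at most one coda consonant is licensed; onsets may contain at most 2 consonants).

2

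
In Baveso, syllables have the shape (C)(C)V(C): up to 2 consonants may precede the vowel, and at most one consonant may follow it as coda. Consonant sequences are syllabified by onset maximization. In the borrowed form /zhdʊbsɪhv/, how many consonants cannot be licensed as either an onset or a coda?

The consonants /z/, /v/ cannot be parsed into a legal (C)(C)V(C) syllable (at most one coda consonant is licensed; onsets may contain at most 2 consonants).

2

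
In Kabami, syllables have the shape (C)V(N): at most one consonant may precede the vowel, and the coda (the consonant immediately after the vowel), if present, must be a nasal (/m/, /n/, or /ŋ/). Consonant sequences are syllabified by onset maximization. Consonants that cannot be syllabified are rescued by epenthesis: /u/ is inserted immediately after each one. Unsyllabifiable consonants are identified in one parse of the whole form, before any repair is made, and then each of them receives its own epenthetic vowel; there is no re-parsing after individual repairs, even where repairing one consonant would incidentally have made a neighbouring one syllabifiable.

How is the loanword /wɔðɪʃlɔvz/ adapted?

Syllabifying with onset maximization leaves /ʃ/, /v/, /z/ stranded (only a nasal (/m/, /n/, or /ŋ/) is licensed in coda position; onsets are limited to one consonant).
Epenthesis after each stranded consonant: /ʃ/ → /ʃu/, /v/ → /vu/, /z/ → /zu/.

wɔðɪʃulɔvuzu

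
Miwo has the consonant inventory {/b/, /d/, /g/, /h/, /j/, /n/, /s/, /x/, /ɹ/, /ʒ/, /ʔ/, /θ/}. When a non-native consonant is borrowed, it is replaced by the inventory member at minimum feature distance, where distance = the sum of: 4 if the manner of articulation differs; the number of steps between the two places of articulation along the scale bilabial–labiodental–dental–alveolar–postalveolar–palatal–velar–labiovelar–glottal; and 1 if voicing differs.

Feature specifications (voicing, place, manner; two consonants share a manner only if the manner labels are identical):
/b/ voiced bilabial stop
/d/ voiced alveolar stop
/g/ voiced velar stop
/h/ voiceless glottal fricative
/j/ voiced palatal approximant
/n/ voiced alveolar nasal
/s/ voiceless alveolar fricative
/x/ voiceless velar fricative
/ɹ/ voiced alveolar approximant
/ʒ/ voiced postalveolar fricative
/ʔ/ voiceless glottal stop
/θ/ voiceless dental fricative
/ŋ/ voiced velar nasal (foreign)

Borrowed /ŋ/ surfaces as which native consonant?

n

/n/ is closest: same manner (nasal), place distance 3 (velar→alveolar), same voicing; total 3. Next closest is /g/ at distance 4.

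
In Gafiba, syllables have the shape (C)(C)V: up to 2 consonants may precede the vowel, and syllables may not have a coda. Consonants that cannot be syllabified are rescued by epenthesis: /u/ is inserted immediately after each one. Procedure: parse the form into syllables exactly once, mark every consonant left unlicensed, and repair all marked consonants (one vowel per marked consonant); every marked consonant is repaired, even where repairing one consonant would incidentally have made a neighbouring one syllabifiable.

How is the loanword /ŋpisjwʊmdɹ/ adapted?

ŋpisujwʊmuduɹu

The consonants /s/, /m/, /d/, /ɹ/ cannot be parsed into a legal (C)(C)V syllable (no codas are permitted; onsets may contain at most 2 consonants).
Inserting the epenthetic vowel yields /s/ → /su/, /m/ → /mu/, /d/ → /du/, /ɹ/ → /ɹu/.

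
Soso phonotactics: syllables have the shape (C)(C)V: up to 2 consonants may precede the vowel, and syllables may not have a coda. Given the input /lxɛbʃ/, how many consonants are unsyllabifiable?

Under (C)(C)V, the unsyllabifiable consonants are /b/, /ʃ/ (no codas are permitted; onsets may contain at most 2 consonants).

2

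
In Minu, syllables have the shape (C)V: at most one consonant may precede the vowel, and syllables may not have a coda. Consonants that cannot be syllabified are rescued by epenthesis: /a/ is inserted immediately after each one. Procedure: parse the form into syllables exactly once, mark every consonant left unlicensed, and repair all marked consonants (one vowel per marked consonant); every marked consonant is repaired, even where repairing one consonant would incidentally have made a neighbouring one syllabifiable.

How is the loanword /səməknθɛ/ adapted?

səməkanaθɛ

The consonants /k/, /n/ cannot be parsed into a legal (C)V syllable (no codas are permitted; onsets are limited to one consonant).
Inserting the epenthetic vowel yields /k/ → /ka/, /n/ → /na/.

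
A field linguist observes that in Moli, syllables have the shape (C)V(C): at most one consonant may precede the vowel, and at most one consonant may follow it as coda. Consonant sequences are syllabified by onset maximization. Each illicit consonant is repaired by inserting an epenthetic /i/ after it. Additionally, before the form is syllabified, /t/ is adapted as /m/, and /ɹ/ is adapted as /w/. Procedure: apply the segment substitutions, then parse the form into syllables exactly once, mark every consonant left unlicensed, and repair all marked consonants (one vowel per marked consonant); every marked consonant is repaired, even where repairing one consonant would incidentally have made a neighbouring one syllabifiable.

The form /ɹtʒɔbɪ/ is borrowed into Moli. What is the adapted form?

Substitution: /ɹ/ → /w/, /t/ → /m/, giving /wmʒɔbɪ/.
The consonants /w/, /m/ cannot be parsed into a legal (C)V(C) syllable (at most one coda consonant is licensed; onsets are limited to one consonant).
Each unlicensed consonant becomes the onset of a new syllable: /w/ → /wi/, /m/ → /mi/.

wimiʒɔbɪ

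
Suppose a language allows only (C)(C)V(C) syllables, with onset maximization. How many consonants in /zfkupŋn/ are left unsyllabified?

3

The consonants /z/, /ŋ/, /n/ cannot be parsed into a legal (C)(C)V(C) syllable (at most one coda consonant is licensed; onsets may contain at most 2 consonants).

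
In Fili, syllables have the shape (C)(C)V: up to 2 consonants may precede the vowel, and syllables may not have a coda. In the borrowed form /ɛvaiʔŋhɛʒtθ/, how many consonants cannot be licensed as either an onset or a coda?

4

The consonants /ʔ/, /ʒ/, /t/, /θ/ cannot be parsed into a legal (C)(C)V syllable (no codas are permitted; onsets may contain at most 2 consonants).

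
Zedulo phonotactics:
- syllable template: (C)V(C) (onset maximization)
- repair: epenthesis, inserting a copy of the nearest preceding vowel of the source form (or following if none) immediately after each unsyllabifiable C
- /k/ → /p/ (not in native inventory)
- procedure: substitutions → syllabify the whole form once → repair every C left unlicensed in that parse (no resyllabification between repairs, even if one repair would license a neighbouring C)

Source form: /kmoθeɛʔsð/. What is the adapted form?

Substitution: /k/ → /p/, giving /pmoθeɛʔsð/.
The consonants /p/, /s/, /ð/ cannot be parsed into a legal (C)V(C) syllable (at most one coda consonant is licensed; onsets are limited to one consonant).
Epenthesis after each stranded consonant: /p/ → /po/, /s/ → /sɛ/, /ð/ → /ðɛ/.

pomoθeɛʔsɛðɛ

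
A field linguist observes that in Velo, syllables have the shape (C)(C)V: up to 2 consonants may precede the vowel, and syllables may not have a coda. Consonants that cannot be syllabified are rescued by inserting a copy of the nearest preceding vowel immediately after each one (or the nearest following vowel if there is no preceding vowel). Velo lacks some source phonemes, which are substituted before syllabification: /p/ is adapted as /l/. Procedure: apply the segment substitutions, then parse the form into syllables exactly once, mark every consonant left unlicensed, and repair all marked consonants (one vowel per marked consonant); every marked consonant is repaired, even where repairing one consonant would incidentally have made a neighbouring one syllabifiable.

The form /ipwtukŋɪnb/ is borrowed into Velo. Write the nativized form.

Substitution: /p/ → /l/, giving /ilwtukŋɪnb/.
Under (C)(C)V, the unsyllabifiable consonants are /l/, /n/, /b/ (no codas are permitted; onsets may contain at most 2 consonants).
Epenthesis after each stranded consonant: /l/ → /li/, /n/ → /nɪ/, /b/ → /bɪ/.

iliwtukŋɪnɪbɪ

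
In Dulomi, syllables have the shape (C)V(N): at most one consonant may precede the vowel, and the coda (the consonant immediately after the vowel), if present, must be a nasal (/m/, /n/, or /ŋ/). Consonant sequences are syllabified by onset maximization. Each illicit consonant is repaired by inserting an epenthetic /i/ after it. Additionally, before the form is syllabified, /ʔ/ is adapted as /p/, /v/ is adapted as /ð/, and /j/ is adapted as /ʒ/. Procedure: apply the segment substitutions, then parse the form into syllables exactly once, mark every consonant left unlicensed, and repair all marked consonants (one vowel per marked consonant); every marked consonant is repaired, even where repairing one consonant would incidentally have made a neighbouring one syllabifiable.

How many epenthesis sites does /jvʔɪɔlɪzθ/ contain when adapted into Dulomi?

4

After substitution the input is /ʒðpɪɔlɪzθ/.
The unsyllabifiable consonants are /ʒ/, /ð/, /z/, /θ/; each receives one epenthetic vowel.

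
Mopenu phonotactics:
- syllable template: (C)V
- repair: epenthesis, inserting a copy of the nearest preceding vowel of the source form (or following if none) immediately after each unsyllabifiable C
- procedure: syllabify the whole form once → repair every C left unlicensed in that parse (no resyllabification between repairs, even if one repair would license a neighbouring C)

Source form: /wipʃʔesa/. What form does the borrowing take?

wipiʃiʔesa

Under (C)V, the unsyllabifiable consonants are /p/, /ʃ/ (no codas are permitted; onsets are limited to one consonant).
Epenthesis after each stranded consonant: /p/ → /pi/, /ʃ/ → /ʃi/.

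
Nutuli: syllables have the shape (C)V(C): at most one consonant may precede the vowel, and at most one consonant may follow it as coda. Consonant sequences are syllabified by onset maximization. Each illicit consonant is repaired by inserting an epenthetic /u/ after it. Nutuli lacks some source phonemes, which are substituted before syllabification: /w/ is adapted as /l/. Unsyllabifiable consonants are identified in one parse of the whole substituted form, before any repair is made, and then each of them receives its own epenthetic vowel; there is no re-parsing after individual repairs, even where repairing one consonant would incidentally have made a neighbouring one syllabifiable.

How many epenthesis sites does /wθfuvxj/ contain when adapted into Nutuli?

4

After substitution the input is /lθfuvxj/.
The unsyllabifiable consonants are /l/, /θ/, /x/, /j/; each receives one epenthetic vowel.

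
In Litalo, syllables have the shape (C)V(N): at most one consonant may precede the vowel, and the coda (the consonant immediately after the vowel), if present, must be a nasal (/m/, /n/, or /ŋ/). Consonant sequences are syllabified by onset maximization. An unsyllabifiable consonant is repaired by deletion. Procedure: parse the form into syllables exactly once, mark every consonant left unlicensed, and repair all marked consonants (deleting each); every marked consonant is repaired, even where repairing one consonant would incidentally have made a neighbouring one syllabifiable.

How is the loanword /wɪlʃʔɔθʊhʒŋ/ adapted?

Under (C)V(N), the unsyllabifiable consonants are /l/, /ʃ/, /h/, /ʒ/, /ŋ/ (only a nasal (/m/, /n/, or /ŋ/) is licensed in coda position; onsets are limited to one consonant).
Deleting the stranded consonants removes /l/, /ʃ/, /h/, /ʒ/, /ŋ/.

wɪʔɔθʊ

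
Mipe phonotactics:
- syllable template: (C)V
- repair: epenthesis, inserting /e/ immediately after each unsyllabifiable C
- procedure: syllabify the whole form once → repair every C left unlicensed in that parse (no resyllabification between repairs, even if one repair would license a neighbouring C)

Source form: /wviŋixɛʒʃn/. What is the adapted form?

weviŋixɛʒeʃene

Syllabifying with onset maximization leaves /w/, /ʒ/, /ʃ/, /n/ stranded (no codas are permitted; onsets are limited to one consonant).
Epenthesis after each stranded consonant: /w/ → /we/, /ʒ/ → /ʒe/, /ʃ/ → /ʃe/, /n/ → /ne/.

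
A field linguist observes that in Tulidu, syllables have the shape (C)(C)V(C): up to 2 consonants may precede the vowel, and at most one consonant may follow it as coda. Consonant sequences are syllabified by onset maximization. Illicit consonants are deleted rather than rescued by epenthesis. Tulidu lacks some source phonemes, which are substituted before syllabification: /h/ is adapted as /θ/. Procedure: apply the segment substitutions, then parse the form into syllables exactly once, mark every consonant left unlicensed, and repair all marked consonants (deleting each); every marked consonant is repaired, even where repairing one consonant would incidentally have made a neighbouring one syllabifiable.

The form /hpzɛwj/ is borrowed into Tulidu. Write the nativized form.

pzɛw

Substitution: /h/ → /θ/, giving /θpzɛwj/.
Under (C)(C)V(C), the unsyllabifiable consonants are /θ/, /j/ (at most one coda consonant is licensed; onsets may contain at most 2 consonants).
Deleting the stranded consonants removes /θ/, /j/.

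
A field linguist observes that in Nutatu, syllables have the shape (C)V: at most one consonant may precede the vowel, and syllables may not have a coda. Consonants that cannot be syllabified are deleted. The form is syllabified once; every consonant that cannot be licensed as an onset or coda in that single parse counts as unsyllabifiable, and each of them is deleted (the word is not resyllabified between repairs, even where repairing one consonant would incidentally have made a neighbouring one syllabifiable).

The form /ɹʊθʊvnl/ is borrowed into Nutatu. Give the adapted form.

The consonants /v/, /n/, /l/ cannot be parsed into a legal (C)V syllable (no codas are permitted; onsets are limited to one consonant).
Deletion applies to /v/, /n/, /l/.

ɹʊθʊ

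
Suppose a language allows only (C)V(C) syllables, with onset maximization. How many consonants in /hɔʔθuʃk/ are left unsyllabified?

Under (C)V(C), the unsyllabifiable consonants are /k/ (at most one coda consonant is licensed; onsets are limited to one consonant).

1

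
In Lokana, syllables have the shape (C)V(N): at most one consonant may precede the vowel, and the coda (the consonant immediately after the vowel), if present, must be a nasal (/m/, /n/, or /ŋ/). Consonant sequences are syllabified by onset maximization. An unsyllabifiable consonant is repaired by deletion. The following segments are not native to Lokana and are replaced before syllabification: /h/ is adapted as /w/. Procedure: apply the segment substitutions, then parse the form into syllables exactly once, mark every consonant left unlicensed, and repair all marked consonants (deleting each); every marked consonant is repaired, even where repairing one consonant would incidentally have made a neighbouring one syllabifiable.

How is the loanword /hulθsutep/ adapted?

wusute

Substitution: /h/ → /w/, giving /wulθsutep/.
Syllabifying with onset maximization leaves /l/, /θ/, /p/ stranded (only a nasal (/m/, /n/, or /ŋ/) is licensed in coda position; onsets are limited to one consonant).
Deletion applies to /l/, /θ/, /p/.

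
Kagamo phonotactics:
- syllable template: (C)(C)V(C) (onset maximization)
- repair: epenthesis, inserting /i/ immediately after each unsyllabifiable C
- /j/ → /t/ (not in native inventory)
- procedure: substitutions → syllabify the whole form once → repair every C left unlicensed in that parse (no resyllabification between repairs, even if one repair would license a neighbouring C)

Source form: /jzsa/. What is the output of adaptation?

tizsa

Substitution: /j/ → /t/, giving /tzsa/.
Under (C)(C)V(C), the unsyllabifiable consonants are /t/ (at most one coda consonant is licensed; onsets may contain at most 2 consonants).
Inserting the epenthetic vowel yields /t/ → /ti/.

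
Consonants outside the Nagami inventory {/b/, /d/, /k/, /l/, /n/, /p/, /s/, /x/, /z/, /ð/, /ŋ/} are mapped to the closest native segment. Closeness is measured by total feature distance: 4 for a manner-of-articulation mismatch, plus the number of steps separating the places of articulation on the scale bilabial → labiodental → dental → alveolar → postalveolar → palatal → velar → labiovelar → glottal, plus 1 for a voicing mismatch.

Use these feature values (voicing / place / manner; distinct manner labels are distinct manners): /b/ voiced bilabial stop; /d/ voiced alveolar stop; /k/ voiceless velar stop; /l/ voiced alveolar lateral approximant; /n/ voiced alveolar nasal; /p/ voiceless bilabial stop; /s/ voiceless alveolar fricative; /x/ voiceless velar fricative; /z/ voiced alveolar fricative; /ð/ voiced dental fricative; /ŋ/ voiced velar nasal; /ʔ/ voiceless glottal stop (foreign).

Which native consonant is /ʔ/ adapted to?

/k/ is closest: same manner (stop), place distance 2 (glottal→velar), same voicing; total 2. Next closest is /d/ at distance 6.

k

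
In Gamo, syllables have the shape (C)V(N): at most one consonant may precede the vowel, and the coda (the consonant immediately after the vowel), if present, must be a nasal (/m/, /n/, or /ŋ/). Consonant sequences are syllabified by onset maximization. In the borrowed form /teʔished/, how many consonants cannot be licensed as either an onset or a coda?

Under (C)V(N), the unsyllabifiable consonants are /s/, /d/ (only a nasal (/m/, /n/, or /ŋ/) is licensed in coda position; onsets are limited to one consonant).

2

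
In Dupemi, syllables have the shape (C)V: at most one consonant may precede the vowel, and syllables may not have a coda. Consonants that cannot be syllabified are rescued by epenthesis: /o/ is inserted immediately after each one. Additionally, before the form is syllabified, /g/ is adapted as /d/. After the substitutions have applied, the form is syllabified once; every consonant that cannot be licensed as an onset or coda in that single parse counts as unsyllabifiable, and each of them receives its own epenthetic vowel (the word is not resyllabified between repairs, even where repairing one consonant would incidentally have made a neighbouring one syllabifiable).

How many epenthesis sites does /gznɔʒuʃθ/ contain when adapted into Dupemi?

After substitution the input is /dznɔʒuʃθ/.
The unsyllabifiable consonants are /d/, /z/, /ʃ/, /θ/; each receives one epenthetic vowel.

4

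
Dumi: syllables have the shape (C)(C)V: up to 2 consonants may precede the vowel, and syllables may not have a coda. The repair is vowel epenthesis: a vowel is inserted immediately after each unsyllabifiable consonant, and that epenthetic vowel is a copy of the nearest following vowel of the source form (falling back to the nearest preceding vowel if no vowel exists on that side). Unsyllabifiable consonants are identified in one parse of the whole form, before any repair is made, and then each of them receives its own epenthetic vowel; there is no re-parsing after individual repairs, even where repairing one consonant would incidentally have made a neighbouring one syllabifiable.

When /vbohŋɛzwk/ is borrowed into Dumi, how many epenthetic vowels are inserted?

The unsyllabifiable consonants are /z/, /w/, /k/; each receives one epenthetic vowel.

3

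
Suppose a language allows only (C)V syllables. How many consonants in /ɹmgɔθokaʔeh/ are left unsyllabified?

Under (C)V, the unsyllabifiable consonants are /ɹ/, /m/, /h/ (no codas are permitted; onsets are limited to one consonant).

3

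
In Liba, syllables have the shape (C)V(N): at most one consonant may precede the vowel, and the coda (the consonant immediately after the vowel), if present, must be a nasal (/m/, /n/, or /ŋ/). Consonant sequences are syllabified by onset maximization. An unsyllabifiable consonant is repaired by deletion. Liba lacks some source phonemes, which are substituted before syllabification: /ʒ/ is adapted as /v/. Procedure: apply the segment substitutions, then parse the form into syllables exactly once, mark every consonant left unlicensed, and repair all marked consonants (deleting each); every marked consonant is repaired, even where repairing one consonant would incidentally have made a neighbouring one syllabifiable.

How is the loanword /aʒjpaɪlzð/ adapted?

Substitution: /ʒ/ → /v/, giving /avjpaɪlzð/.
Syllabifying with onset maximization leaves /v/, /j/, /l/, /z/, /ð/ stranded (only a nasal (/m/, /n/, or /ŋ/) is licensed in coda position; onsets are limited to one consonant).
Deletion applies to /v/, /j/, /l/, /z/, /ð/.

apaɪ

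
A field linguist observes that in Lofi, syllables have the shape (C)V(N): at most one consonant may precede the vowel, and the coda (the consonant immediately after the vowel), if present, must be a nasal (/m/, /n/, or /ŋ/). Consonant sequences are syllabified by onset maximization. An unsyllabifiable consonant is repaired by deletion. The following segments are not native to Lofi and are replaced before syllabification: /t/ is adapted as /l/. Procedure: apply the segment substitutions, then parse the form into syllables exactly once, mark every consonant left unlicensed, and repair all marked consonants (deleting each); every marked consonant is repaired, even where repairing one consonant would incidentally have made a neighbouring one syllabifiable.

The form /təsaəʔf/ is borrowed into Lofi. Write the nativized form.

Substitution: /t/ → /l/, giving /ləsaəʔf/.
Under (C)V(N), the unsyllabifiable consonants are /ʔ/, /f/ (only a nasal (/m/, /n/, or /ŋ/) is licensed in coda position; onsets are limited to one consonant).
Deletion applies to /ʔ/, /f/.

ləsaə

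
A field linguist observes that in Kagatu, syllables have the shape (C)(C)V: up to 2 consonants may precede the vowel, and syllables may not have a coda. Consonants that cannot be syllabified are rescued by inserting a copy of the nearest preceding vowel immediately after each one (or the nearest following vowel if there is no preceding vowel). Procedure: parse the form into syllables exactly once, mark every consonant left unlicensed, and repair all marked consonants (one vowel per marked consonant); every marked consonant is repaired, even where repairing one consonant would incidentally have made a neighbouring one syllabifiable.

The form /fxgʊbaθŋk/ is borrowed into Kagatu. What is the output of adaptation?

Under (C)(C)V, the unsyllabifiable consonants are /f/, /θ/, /ŋ/, /k/ (no codas are permitted; onsets may contain at most 2 consonants).
Inserting the epenthetic vowel yields /f/ → /fʊ/, /θ/ → /θa/, /ŋ/ → /ŋa/, /k/ → /ka/.

fʊxgʊbaθaŋaka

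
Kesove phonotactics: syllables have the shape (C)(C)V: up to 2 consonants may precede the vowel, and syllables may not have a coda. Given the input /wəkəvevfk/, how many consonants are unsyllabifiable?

3

The consonants /v/, /f/, /k/ cannot be parsed into a legal (C)(C)V syllable (no codas are permitted; onsets may contain at most 2 consonants).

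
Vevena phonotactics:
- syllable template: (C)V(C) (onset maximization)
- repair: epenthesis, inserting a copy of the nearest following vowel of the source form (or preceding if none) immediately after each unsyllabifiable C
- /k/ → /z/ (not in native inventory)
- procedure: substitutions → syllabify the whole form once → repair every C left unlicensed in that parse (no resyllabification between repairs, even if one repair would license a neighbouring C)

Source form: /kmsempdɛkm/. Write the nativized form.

zemesempɛdɛzmɛ

Substitution: /k/ → /z/, giving /zmsempdɛzm/.
The consonants /z/, /m/, /p/, /m/ cannot be parsed into a legal (C)V(C) syllable (at most one coda consonant is licensed; onsets are limited to one consonant).
Epenthesis after each stranded consonant: /z/ → /ze/, /m/ → /me/, /p/ → /pɛ/, /m/ → /mɛ/.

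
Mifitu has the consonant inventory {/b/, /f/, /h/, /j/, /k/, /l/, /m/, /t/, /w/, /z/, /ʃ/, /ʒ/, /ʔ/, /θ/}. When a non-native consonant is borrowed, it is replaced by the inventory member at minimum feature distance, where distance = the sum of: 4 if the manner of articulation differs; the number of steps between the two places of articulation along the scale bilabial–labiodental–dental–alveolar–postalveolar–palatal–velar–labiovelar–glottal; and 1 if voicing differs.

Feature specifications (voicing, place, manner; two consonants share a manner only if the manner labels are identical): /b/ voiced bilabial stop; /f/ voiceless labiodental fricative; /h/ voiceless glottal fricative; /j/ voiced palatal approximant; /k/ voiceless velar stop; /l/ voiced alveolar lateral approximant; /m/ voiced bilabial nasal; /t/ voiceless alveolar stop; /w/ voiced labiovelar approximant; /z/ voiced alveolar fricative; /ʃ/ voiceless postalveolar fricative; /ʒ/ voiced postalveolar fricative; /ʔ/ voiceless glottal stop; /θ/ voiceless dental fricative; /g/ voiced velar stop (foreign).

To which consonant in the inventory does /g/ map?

/k/ is closest: same manner (stop), place distance 0 (velar→velar), voicing differs (+1); total 1. Next closest is /ʔ/ at distance 3.

k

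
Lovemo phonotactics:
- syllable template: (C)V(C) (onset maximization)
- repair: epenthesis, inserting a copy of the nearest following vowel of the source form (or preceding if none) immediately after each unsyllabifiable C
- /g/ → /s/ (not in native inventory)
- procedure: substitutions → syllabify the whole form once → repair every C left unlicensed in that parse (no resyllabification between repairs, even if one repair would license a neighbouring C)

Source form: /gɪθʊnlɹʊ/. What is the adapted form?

Substitution: /g/ → /s/, giving /sɪθʊnlɹʊ/.
Under (C)V(C), the unsyllabifiable consonants are /l/ (at most one coda consonant is licensed; onsets are limited to one consonant).
Inserting the epenthetic vowel yields /l/ → /lʊ/.

sɪθʊnlʊɹʊ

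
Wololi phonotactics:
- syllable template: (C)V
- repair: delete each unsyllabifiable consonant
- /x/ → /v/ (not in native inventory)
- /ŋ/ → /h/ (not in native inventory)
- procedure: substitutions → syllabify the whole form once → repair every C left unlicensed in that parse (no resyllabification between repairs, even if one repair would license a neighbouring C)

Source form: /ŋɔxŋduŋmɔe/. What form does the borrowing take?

hɔdumɔe

Substitution: /ŋ/ → /h/, /x/ → /v/, giving /hɔvhduhmɔe/.
Syllabifying with onset maximization leaves /v/, /h/, /h/ stranded (no codas are permitted; onsets are limited to one consonant).
Each unlicensed consonant is deleted: /v/, /h/, /h/.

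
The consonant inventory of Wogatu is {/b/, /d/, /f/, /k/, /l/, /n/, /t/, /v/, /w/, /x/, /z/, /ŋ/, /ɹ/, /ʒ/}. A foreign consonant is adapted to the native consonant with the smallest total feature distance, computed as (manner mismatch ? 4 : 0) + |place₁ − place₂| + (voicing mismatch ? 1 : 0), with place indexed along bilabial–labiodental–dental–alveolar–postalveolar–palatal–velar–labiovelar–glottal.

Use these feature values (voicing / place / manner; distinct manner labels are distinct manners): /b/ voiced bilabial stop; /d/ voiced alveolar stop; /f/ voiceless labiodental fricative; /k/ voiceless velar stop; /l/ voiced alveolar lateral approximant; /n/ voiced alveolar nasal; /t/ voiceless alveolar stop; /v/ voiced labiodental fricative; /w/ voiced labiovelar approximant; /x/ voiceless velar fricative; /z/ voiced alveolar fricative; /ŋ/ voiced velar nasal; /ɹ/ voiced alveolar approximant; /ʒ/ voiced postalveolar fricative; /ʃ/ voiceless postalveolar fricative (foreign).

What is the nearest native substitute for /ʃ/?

ʒ

/ʒ/ is closest: same manner (fricative), place distance 0 (postalveolar→postalveolar), voicing differs (+1); total 1. Next closest is /x/ at distance 2.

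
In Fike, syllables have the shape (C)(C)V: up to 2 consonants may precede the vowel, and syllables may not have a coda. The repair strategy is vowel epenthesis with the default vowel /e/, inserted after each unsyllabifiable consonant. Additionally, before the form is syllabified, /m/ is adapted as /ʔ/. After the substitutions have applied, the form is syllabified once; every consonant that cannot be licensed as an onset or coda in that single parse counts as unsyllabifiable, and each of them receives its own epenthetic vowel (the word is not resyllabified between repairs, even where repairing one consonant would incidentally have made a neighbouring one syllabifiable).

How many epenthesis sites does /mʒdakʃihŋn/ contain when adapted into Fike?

After substitution the input is /ʔʒdakʃihŋn/.
The unsyllabifiable consonants are /ʔ/, /h/, /ŋ/, /n/; each receives one epenthetic vowel.

4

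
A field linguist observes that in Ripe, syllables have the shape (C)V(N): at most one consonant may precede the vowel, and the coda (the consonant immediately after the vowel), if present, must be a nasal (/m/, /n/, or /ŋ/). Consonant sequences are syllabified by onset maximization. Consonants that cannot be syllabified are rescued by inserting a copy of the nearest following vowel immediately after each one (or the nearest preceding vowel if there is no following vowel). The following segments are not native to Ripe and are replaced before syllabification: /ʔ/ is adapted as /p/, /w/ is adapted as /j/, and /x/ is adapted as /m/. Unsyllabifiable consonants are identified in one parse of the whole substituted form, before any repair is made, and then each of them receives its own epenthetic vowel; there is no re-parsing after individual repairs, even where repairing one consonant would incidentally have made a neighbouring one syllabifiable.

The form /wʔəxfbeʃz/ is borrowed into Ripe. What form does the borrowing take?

jəpəmfebeʃeze

Substitution: /w/ → /j/, /ʔ/ → /p/, /x/ → /m/, giving /jpəmfbeʃz/.
The consonants /j/, /f/, /ʃ/, /z/ cannot be parsed into a legal (C)V(N) syllable (only a nasal (/m/, /n/, or /ŋ/) is licensed in coda position; onsets are limited to one consonant).
Inserting the epenthetic vowel yields /j/ → /jə/, /f/ → /fe/, /ʃ/ → /ʃe/, /z/ → /ze/.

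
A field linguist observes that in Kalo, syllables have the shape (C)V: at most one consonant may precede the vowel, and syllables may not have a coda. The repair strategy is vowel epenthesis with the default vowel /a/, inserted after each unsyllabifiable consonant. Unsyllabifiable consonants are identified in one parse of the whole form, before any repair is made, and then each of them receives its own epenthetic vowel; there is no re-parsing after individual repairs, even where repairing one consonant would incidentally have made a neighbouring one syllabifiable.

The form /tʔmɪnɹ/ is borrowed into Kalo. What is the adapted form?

taʔamɪnaɹa

Syllabifying with onset maximization leaves /t/, /ʔ/, /n/, /ɹ/ stranded (no codas are permitted; onsets are limited to one consonant).
Inserting the epenthetic vowel yields /t/ → /ta/, /ʔ/ → /ʔa/, /n/ → /na/, /ɹ/ → /ɹa/.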